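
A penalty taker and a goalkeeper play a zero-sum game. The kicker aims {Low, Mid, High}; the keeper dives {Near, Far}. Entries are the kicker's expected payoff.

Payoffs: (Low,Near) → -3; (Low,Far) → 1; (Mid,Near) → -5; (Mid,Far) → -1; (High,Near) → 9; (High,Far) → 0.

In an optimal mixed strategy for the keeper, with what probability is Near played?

1/13

Row minima: Low → -3, Mid → -5, High → 0; maximin = 0.
Column maxima: Near → 9, Far → 1; minimax = 1.
0 ≠ 1, so there is no saddle point; optimal play is mixed.
Mid is strictly dominated by Low, so the kicker never plays it.
On the remaining 2×2 (Low, High vs Near, Far):
Let the kicker play Low with probability p. Expected payoff against Near: (-3)p + 9(1−p) = −12p + 9; against Far: 1p + 0(1−p) = p.
Setting these equal: −12p + 9 = p ⇒ −13p = -9 ⇒ p = 9/13, and the value is (-12)·(9/13) + 9 = 9/13.
For the keeper: with q = P(Near), equating Low's and High's payoffs gives −4q + 1 = 9q ⇒ q = 1/13.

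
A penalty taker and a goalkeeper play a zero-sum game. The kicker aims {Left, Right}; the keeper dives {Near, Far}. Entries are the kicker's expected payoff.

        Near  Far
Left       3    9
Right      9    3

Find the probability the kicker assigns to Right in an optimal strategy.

1/2

Row minima: Left → 3, Right → 3; maximin = 3.
Column maxima: Near → 9, Far → 9; minimax = 9.
3 ≠ 9, so there is no saddle point; optimal play is mixed.
Let the kicker play Left with probability p. Expected payoff against Near: 3p + 9(1−p) = −6p + 9; against Far: 9p + 3(1−p) = 6p + 3.
Setting these equal: −6p + 9 = 6p + 3 ⇒ −12p = -6 ⇒ p = 1/2, and the value is (-6)·(1/2) + 9 = 6.
For the keeper: with q = P(Near), equating Left's and Right's payoffs gives −6q + 9 = 6q + 3 ⇒ q = 1/2.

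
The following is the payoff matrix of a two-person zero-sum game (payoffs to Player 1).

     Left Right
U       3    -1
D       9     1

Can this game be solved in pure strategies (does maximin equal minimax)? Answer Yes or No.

Row minima: U → -1, D → 1; maximin = 1.
Column maxima: Left → 9, Right → 1; minimax = 1.
maximin = minimax = 1, so a saddle point exists.

Yes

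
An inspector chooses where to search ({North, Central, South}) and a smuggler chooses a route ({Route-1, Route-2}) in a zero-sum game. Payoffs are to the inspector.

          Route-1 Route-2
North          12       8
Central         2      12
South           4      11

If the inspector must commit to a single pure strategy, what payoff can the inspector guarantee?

8

Row minima: North → 8, Central → 2, South → 4.
The best of these is 8.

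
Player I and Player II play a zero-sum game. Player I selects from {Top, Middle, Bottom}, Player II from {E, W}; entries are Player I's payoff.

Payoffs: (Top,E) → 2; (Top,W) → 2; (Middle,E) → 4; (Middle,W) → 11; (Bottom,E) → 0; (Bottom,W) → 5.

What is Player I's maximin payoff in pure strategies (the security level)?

Row minima: Top → 2, Middle → 4, Bottom → 0.
The best of these is 4.

4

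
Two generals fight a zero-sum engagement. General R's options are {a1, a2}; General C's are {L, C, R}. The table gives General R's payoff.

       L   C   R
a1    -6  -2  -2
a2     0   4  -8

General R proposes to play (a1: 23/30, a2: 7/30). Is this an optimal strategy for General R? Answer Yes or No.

No

Against L this mix gives (23/30)·(-6) + (7/30)·0 = -23/5.
Against C this mix gives (23/30)·(-2) + (7/30)·4 = -3/5.
Against R this mix gives (23/30)·(-2) + (7/30)·(-8) = -17/5.
General C will play L, holding General R to -23/5. Shifting weight toward the row that does better against L would raise this floor (the equalizing mix achieves -4 against both L and R), so the proposed strategy is not optimal.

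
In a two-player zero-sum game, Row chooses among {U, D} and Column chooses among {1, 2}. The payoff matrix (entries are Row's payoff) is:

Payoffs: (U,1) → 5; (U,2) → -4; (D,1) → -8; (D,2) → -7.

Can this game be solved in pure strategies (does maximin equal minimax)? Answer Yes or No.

Yes

Row minima: U → -4, D → -8; maximin = -4.
Column maxima: 1 → 5, 2 → -4; minimax = -4.
maximin = minimax = -4, so a saddle point exists.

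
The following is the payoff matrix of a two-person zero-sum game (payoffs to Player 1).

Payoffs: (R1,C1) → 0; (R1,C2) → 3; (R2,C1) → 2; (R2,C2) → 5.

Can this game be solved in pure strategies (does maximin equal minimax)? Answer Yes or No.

Row minima: R1 → 0, R2 → 2; maximin = 2.
Column maxima: C1 → 2, C2 → 5; minimax = 2.
maximin = minimax = 2, so a saddle point exists.

Yes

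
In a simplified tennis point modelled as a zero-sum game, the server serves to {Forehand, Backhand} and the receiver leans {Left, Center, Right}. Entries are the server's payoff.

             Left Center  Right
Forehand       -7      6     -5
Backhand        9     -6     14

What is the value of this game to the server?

Row minima: Forehand → -7, Backhand → -6; maximin = -6.
Column maxima: Left → 9, Center → 6, Right → 14; minimax = 6.
-6 ≠ 6, so there is no saddle point; optimal play is mixed.
Right is strictly dominated by Left (it gives the server strictly more in every row), so the receiver never plays it.
On the remaining 2×2 (Forehand, Backhand vs Left, Center):
Let the server play Forehand with probability p. Expected payoff against Left: (-7)p + 9(1−p) = −16p + 9; against Center: 6p + (-6)(1−p) = 12p − 6.
Setting these equal: −16p + 9 = 12p − 6 ⇒ −28p = -15 ⇒ p = 15/28, and the value is (-16)·(15/28) + 9 = 3/7.
For the receiver: with q = P(Left), equating Forehand's and Backhand's payoffs gives −13q + 6 = 15q − 6 ⇒ q = 3/7.

3/7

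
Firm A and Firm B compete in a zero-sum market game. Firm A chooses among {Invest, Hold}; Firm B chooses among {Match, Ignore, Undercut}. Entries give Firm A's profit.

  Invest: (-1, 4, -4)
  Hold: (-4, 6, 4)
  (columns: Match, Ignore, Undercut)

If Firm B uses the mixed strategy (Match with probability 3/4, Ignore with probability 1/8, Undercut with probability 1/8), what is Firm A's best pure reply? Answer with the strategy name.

Expected payoff of Invest: (3/4)·(-1) + (1/8)·4 + (1/8)·(-4) = -3/4.
Expected payoff of Hold: (3/4)·(-4) + (1/8)·6 + (1/8)·4 = -7/4.
The largest is -3/4, so Firm A's best response is Invest.

Invest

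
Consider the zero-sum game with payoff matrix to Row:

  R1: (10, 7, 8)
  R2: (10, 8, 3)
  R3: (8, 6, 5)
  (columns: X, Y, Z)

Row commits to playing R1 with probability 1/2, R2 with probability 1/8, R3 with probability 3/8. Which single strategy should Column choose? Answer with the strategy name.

If Column plays X, Row's expected payoff is (1/2)·10 + (1/8)·10 + (3/8)·8 = 37/4.
If Column plays Y, Row's expected payoff is (1/2)·7 + (1/8)·8 + (3/8)·6 = 27/4.
If Column plays Z, Row's expected payoff is (1/2)·8 + (1/8)·3 + (3/8)·5 = 25/4.
Column minimizes Row's payoff; the smallest is 25/4, so the best response is Z.

Z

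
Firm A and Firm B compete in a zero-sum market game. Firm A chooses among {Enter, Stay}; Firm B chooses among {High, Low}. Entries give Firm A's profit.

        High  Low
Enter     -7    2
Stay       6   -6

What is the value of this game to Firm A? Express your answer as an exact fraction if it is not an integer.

Row minima: Enter → -7, Stay → -6; maximin = -6.
Column maxima: High → 6, Low → 2; minimax = 2.
-6 ≠ 2, so there is no saddle point; optimal play is mixed.
Let Firm A play Enter with probability p. Expected payoff against High: (-7)p + 6(1−p) = −13p + 6; against Low: 2p + (-6)(1−p) = 8p − 6.
Setting these equal: −13p + 6 = 8p − 6 ⇒ −21p = -12 ⇒ p = 4/7, and the value is (-13)·(4/7) + 6 = -10/7.
For Firm B: with q = P(High), equating Enter's and Stay's payoffs gives −9q + 2 = 12q − 6 ⇒ q = 8/21.

-10/7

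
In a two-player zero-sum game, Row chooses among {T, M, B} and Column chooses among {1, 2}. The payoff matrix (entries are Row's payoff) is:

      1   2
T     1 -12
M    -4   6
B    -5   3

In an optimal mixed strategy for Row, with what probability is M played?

Row minima: T → -12, M → -4, B → -5; maximin = -4.
Column maxima: 1 → 1, 2 → 6; minimax = 1.
-4 ≠ 1, so there is no saddle point; optimal play is mixed.
B is strictly dominated by M, so Row never plays it.
On the remaining 2×2 (T, M vs 1, 2):
Let Row play T with probability p. Expected payoff against 1: 1p + (-4)(1−p) = 5p − 4; against 2: (-12)p + 6(1−p) = −18p + 6.
Setting these equal: 5p − 4 = −18p + 6 ⇒ 23p = 10 ⇒ p = 10/23, and the value is (5)·(10/23) − 4 = -42/23.
For Column: with q = P(1), equating T's and M's payoffs gives 13q − 12 = −10q + 6 ⇒ q = 18/23.

13/23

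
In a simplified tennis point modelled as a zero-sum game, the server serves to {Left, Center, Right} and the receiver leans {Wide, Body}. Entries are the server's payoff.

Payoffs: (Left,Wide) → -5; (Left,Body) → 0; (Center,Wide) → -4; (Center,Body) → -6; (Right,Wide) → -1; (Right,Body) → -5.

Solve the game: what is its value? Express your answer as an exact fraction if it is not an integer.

-25/9

Row minima: Left → -5, Center → -6, Right → -5; maximin = -5.
Column maxima: Wide → -1, Body → 0; minimax = -1.
-5 ≠ -1, so there is no saddle point; optimal play is mixed.
Center is strictly dominated by Right, so the server never plays it.
On the remaining 2×2 (Left, Right vs Wide, Body):
Let the server play Left with probability p. Expected payoff against Wide: (-5)p + (-1)(1−p) = −4p − 1; against Body: 0p + (-5)(1−p) = 5p − 5.
Setting these equal: −4p − 1 = 5p − 5 ⇒ −9p = -4 ⇒ p = 4/9, and the value is (-4)·(4/9) − 1 = -25/9.
For the receiver: with q = P(Wide), equating Left's and Right's payoffs gives −5q = 4q − 5 ⇒ q = 5/9.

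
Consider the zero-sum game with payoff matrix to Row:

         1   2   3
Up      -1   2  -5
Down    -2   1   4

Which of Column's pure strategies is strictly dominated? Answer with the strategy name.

2

1 holds Row's payoff strictly below 2 in every row: -1 < 2, -2 < 1.
So 2 is strictly dominated for Column.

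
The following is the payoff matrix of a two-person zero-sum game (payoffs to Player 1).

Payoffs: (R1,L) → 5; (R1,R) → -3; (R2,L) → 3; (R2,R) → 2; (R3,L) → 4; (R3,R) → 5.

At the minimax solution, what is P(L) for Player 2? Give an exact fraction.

Row minima: R1 → -3, R2 → 2, R3 → 4; maximin = 4.
Column maxima: L → 5, R → 5; minimax = 5.
4 ≠ 5, so there is no saddle point; optimal play is mixed.
R2 is strictly dominated by R3, so Player 1 never plays it.
On the remaining 2×2 (R1, R3 vs L, R):
Let Player 1 play R1 with probability p. Expected payoff against L: 5p + 4(1−p) = p + 4; against R: (-3)p + 5(1−p) = −8p + 5.
Setting these equal: p + 4 = −8p + 5 ⇒ 9p = 1 ⇒ p = 1/9, and the value is (1)·(1/9) + 4 = 37/9.
For Player 2: with q = P(L), equating R1's and R3's payoffs gives 8q − 3 = −q + 5 ⇒ q = 8/9.

8/9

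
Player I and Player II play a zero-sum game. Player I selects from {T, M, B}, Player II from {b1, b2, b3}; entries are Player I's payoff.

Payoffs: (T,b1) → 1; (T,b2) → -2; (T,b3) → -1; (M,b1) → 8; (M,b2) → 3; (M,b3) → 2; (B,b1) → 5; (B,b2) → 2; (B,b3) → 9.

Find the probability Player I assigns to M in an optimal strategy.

Row minima: T → -2, M → 2, B → 2; maximin = 2.
Column maxima: b1 → 8, b2 → 3, b3 → 9; minimax = 3.
2 ≠ 3, so there is no saddle point; optimal play is mixed.
T is strictly dominated by M, so Player I never plays it.
b1 is strictly dominated by b2 (it gives Player I strictly more in every row), so Player II never plays it.
On the remaining 2×2 (M, B vs b2, b3):
Let Player I play M with probability p. Expected payoff against b2: 3p + 2(1−p) = p + 2; against b3: 2p + 9(1−p) = −7p + 9.
Setting these equal: p + 2 = −7p + 9 ⇒ 8p = 7 ⇒ p = 7/8, and the value is (1)·(7/8) + 2 = 23/8.
For Player II: with q = P(b2), equating M's and B's payoffs gives q + 2 = −7q + 9 ⇒ q = 7/8.

7/8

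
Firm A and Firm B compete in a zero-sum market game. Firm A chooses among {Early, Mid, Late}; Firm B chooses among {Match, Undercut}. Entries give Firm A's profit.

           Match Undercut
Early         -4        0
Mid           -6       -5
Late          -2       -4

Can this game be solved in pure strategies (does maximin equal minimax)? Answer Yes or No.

No

Row minima: Early → -4, Mid → -6, Late → -4; maximin = -4.
Column maxima: Match → -2, Undercut → 0; minimax = -2.
-4 ≠ -2, so no pure-strategy equilibrium exists.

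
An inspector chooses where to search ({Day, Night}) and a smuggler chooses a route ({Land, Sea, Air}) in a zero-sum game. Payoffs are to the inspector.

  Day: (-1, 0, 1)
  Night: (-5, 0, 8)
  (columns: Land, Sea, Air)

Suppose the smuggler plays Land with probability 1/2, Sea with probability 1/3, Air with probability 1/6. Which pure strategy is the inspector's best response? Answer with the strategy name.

Day

Expected payoff of Day: (1/2)·(-1) + (1/3)·0 + (1/6)·1 = -1/3.
Expected payoff of Night: (1/2)·(-5) + (1/3)·0 + (1/6)·8 = -7/6.
The largest is -1/3, so the inspector's best response is Day.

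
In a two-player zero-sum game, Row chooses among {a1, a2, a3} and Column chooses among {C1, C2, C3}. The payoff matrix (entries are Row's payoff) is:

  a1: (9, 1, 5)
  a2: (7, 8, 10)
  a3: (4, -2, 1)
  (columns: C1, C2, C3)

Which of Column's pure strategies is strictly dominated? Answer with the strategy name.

C2 holds Row's payoff strictly below C3 in every row: 1 < 5, 8 < 10, -2 < 1.
So C3 is strictly dominated for Column.

C3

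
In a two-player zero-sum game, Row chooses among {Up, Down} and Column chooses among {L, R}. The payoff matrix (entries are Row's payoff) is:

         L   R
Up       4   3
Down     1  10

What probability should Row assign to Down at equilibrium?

1/10

Row minima: Up → 3, Down → 1; maximin = 3.
Column maxima: L → 4, R → 10; minimax = 4.
3 ≠ 4, so there is no saddle point; optimal play is mixed.
Let Row play Up with probability p. Expected payoff against L: 4p + 1(1−p) = 3p + 1; against R: 3p + 10(1−p) = −7p + 10.
Setting these equal: 3p + 1 = −7p + 10 ⇒ 10p = 9 ⇒ p = 9/10, and the value is (3)·(9/10) + 1 = 37/10.
For Column: with q = P(L), equating Up's and Down's payoffs gives q + 3 = −9q + 10 ⇒ q = 7/10.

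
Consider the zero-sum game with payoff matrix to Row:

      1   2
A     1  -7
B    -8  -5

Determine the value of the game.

-61/11

Row minima: A → -7, B → -8; maximin = -7.
Column maxima: 1 → 1, 2 → -5; minimax = -5.
-7 ≠ -5, so there is no saddle point; optimal play is mixed.
Let Row play A with probability p. Expected payoff against 1: 1p + (-8)(1−p) = 9p − 8; against 2: (-7)p + (-5)(1−p) = −2p − 5.
Setting these equal: 9p − 8 = −2p − 5 ⇒ 11p = 3 ⇒ p = 3/11, and the value is (9)·(3/11) − 8 = -61/11.
For Column: with q = P(1), equating A's and B's payoffs gives 8q − 7 = −3q − 5 ⇒ q = 2/11.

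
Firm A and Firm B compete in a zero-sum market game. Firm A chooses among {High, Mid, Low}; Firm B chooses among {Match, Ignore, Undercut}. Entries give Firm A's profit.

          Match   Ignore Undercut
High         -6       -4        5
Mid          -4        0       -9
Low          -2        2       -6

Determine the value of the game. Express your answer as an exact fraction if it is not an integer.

-46/15

Row minima: High → -6, Mid → -9, Low → -6; maximin = -6.
Column maxima: Match → -2, Ignore → 2, Undercut → 5; minimax = -2.
-6 ≠ -2, so there is no saddle point; optimal play is mixed.
Mid is strictly dominated by Low, so Firm A never plays it.
Ignore is strictly dominated by Match (it gives Firm A strictly more in every row), so Firm B never plays it.
On the remaining 2×2 (High, Low vs Match, Undercut):
Let Firm A play High with probability p. Expected payoff against Match: (-6)p + (-2)(1−p) = −4p − 2; against Undercut: 5p + (-6)(1−p) = 11p − 6.
Setting these equal: −4p − 2 = 11p − 6 ⇒ −15p = -4 ⇒ p = 4/15, and the value is (-4)·(4/15) − 2 = -46/15.
For Firm B: with q = P(Match), equating High's and Low's payoffs gives −11q + 5 = 4q − 6 ⇒ q = 11/15.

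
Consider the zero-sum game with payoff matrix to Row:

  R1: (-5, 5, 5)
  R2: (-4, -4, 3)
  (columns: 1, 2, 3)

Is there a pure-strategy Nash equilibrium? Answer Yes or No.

Row minima: R1 → -5, R2 → -4; maximin = -4.
Column maxima: 1 → -4, 2 → 5, 3 → 5; minimax = -4.
maximin = minimax = -4, so a saddle point exists.

Yes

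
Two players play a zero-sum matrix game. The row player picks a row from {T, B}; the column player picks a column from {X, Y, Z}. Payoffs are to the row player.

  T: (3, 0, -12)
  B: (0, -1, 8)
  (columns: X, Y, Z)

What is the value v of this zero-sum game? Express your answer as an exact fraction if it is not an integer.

-4/7

Row minima: T → -12, B → -1; maximin = -1.
Column maxima: X → 3, Y → 0, Z → 8; minimax = 0.
-1 ≠ 0, so there is no saddle point; optimal play is mixed.
X is strictly dominated by Y (it gives the row player strictly more in every row), so the column player never plays it.
On the remaining 2×2 (T, B vs Y, Z):
Let the row player play T with probability p. Expected payoff against Y: 0p + (-1)(1−p) = p − 1; against Z: (-12)p + 8(1−p) = −20p + 8.
Setting these equal: p − 1 = −20p + 8 ⇒ 21p = 9 ⇒ p = 3/7, and the value is (1)·(3/7) − 1 = -4/7.
For the column player: with q = P(Y), equating T's and B's payoffs gives 12q − 12 = −9q + 8 ⇒ q = 20/21.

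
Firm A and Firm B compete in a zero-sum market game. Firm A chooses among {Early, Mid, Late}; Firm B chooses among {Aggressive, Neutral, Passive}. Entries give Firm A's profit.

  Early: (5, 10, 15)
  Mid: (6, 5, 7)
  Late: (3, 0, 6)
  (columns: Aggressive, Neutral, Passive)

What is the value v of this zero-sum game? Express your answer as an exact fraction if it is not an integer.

Row minima: Early → 5, Mid → 5, Late → 0; maximin = 5.
Column maxima: Aggressive → 6, Neutral → 10, Passive → 15; minimax = 6.
5 ≠ 6, so there is no saddle point; optimal play is mixed.
Late is strictly dominated by Early, so Firm A never plays it.
Passive is strictly dominated by Aggressive (it gives Firm A strictly more in every row), so Firm B never plays it.
On the remaining 2×2 (Early, Mid vs Aggressive, Neutral):
Let Firm A play Early with probability p. Expected payoff against Aggressive: 5p + 6(1−p) = −p + 6; against Neutral: 10p + 5(1−p) = 5p + 5.
Setting these equal: −p + 6 = 5p + 5 ⇒ −6p = -1 ⇒ p = 1/6, and the value is (-1)·(1/6) + 6 = 35/6.
For Firm B: with q = P(Aggressive), equating Early's and Mid's payoffs gives −5q + 10 = q + 5 ⇒ q = 5/6.

35/6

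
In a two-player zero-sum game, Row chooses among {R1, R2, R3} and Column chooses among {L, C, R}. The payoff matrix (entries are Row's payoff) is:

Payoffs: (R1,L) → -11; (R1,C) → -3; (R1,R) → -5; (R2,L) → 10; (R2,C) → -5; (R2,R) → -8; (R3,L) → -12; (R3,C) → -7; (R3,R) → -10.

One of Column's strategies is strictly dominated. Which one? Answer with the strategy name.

R holds Row's payoff strictly below C in every row: -5 < -3, -8 < -5, -10 < -7.
So C is strictly dominated for Column.

C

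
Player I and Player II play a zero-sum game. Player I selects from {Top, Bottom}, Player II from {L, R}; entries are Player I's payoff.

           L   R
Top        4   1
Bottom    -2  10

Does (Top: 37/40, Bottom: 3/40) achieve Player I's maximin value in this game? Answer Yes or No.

No

Against L this mix gives (37/40)·4 + (3/40)·(-2) = 71/20.
Against R this mix gives (37/40)·1 + (3/40)·10 = 67/40.
Player II will play R, holding Player I to 67/40. Shifting weight toward the row that does better against R would raise this floor (the equalizing mix achieves 14/5 against both R and L), so the proposed strategy is not optimal.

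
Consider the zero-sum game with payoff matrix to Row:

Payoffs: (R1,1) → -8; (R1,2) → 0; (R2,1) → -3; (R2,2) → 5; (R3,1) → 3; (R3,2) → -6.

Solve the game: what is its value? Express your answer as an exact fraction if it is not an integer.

Row minima: R1 → -8, R2 → -3, R3 → -6; maximin = -3.
Column maxima: 1 → 3, 2 → 5; minimax = 3.
-3 ≠ 3, so there is no saddle point; optimal play is mixed.
R1 is strictly dominated by R2, so Row never plays it.
On the remaining 2×2 (R2, R3 vs 1, 2):
Let Row play R2 with probability p. Expected payoff against 1: (-3)p + 3(1−p) = −6p + 3; against 2: 5p + (-6)(1−p) = 11p − 6.
Setting these equal: −6p + 3 = 11p − 6 ⇒ −17p = -9 ⇒ p = 9/17, and the value is (-6)·(9/17) + 3 = -3/17.
For Column: with q = P(1), equating R2's and R3's payoffs gives −8q + 5 = 9q − 6 ⇒ q = 11/17.

-3/17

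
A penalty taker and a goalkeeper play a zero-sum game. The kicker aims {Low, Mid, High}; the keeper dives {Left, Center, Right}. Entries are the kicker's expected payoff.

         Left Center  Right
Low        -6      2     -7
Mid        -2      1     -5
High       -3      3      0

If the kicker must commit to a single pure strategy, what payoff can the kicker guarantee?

-3

Row minima: Low → -7, Mid → -5, High → -3.
The best of these is -3.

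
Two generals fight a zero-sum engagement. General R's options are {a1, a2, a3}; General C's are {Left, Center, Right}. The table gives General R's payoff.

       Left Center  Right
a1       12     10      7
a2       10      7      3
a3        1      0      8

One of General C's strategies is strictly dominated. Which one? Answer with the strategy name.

Center holds General R's payoff strictly below Left in every row: 10 < 12, 7 < 10, 0 < 1.
So Left is strictly dominated for General C.

Left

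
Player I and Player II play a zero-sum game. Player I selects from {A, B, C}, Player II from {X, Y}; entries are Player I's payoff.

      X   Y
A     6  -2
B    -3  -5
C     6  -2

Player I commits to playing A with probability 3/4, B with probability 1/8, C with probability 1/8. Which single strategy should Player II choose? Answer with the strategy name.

If Player II plays X, Player I's expected payoff is (3/4)·6 + (1/8)·(-3) + (1/8)·6 = 39/8.
If Player II plays Y, Player I's expected payoff is (3/4)·(-2) + (1/8)·(-5) + (1/8)·(-2) = -19/8.
Player II minimizes Player I's payoff; the smallest is -19/8, so the best response is Y.

Y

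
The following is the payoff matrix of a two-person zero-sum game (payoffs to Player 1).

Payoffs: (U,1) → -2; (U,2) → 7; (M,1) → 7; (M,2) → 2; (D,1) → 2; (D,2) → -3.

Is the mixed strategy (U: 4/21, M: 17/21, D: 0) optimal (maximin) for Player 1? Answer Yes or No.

No

Against 1 this mix gives (4/21)·(-2) + (17/21)·7 = 37/7.
Against 2 this mix gives (4/21)·7 + (17/21)·2 = 62/21.
Player 2 will play 2, holding Player 1 to 62/21. Shifting weight toward the row that does better against 2 would raise this floor (the equalizing mix achieves 53/14 against both 2 and 1), so the proposed strategy is not optimal.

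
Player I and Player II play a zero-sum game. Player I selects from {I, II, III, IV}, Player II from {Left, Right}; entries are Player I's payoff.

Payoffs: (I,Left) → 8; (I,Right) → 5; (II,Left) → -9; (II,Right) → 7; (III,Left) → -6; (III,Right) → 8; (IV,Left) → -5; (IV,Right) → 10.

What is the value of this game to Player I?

Row minima: I → 5, II → -9, III → -6, IV → -5; maximin = 5.
Column maxima: Left → 8, Right → 10; minimax = 8.
5 ≠ 8, so there is no saddle point; optimal play is mixed.
II is strictly dominated by III, so Player I never plays it.
III is strictly dominated by IV, so Player I never plays it.
On the remaining 2×2 (I, IV vs Left, Right):
Let Player I play I with probability p. Expected payoff against Left: 8p + (-5)(1−p) = 13p − 5; against Right: 5p + 10(1−p) = −5p + 10.
Setting these equal: 13p − 5 = −5p + 10 ⇒ 18p = 15 ⇒ p = 5/6, and the value is (13)·(5/6) − 5 = 35/6.
For Player II: with q = P(Left), equating I's and IV's payoffs gives 3q + 5 = −15q + 10 ⇒ q = 5/18.

35/6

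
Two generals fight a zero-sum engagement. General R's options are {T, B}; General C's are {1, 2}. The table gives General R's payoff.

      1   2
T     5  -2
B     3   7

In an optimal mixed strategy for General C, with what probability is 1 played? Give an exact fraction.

9/11

Row minima: T → -2, B → 3; maximin = 3.
Column maxima: 1 → 5, 2 → 7; minimax = 5.
3 ≠ 5, so there is no saddle point; optimal play is mixed.
Let General R play T with probability p. Expected payoff against 1: 5p + 3(1−p) = 2p + 3; against 2: (-2)p + 7(1−p) = −9p + 7.
Setting these equal: 2p + 3 = −9p + 7 ⇒ 11p = 4 ⇒ p = 4/11, and the value is (2)·(4/11) + 3 = 41/11.
For General C: with q = P(1), equating T's and B's payoffs gives 7q − 2 = −4q + 7 ⇒ q = 9/11.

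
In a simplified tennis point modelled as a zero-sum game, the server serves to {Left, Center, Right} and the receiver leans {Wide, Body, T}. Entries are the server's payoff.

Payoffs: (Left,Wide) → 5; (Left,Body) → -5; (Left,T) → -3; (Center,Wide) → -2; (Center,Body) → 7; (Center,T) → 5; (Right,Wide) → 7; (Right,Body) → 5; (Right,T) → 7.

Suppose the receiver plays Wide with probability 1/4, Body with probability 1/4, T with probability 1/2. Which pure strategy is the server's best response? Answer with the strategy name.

Expected payoff of Left: (1/4)·5 + (1/4)·(-5) + (1/2)·(-3) = -3/2.
Expected payoff of Center: (1/4)·(-2) + (1/4)·7 + (1/2)·5 = 15/4.
Expected payoff of Right: (1/4)·7 + (1/4)·5 + (1/2)·7 = 13/2.
The largest is 13/2, so the server's best response is Right.

Right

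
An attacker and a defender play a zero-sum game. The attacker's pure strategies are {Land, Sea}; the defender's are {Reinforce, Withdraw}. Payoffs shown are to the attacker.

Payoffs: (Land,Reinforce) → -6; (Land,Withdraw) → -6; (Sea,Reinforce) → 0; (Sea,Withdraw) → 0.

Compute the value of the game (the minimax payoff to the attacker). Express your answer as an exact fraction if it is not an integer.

0

Row minima: Land → -6, Sea → 0; maximin = 0.
Column maxima: Reinforce → 0, Withdraw → 0; minimax = 0.
Since maximin = minimax = 0, there is a saddle point and the value is 0.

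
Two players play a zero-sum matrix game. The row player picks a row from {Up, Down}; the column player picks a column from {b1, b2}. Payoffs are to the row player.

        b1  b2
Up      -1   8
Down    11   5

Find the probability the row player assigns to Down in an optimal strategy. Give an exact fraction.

Row minima: Up → -1, Down → 5; maximin = 5.
Column maxima: b1 → 11, b2 → 8; minimax = 8.
5 ≠ 8, so there is no saddle point; optimal play is mixed.
Let the row player play Up with probability p. Expected payoff against b1: (-1)p + 11(1−p) = −12p + 11; against b2: 8p + 5(1−p) = 3p + 5.
Setting these equal: −12p + 11 = 3p + 5 ⇒ −15p = -6 ⇒ p = 2/5, and the value is (-12)·(2/5) + 11 = 31/5.
For the column player: with q = P(b1), equating Up's and Down's payoffs gives −9q + 8 = 6q + 5 ⇒ q = 1/5.

3/5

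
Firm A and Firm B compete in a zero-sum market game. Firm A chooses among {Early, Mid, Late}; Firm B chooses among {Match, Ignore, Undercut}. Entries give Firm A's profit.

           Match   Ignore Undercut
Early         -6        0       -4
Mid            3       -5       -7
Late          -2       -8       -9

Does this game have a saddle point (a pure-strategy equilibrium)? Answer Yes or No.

Row minima: Early → -6, Mid → -7, Late → -9; maximin = -6.
Column maxima: Match → 3, Ignore → 0, Undercut → -4; minimax = -4.
-6 ≠ -4, so no pure-strategy equilibrium exists.

No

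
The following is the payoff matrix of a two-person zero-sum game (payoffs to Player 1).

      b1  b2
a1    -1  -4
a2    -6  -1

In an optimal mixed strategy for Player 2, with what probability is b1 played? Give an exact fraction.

3/8

Row minima: a1 → -4, a2 → -6; maximin = -4.
Column maxima: b1 → -1, b2 → -1; minimax = -1.
-4 ≠ -1, so there is no saddle point; optimal play is mixed.
Let Player 1 play a1 with probability p. Expected payoff against b1: (-1)p + (-6)(1−p) = 5p − 6; against b2: (-4)p + (-1)(1−p) = −3p − 1.
Setting these equal: 5p − 6 = −3p − 1 ⇒ 8p = 5 ⇒ p = 5/8, and the value is (5)·(5/8) − 6 = -23/8.
For Player 2: with q = P(b1), equating a1's and a2's payoffs gives 3q − 4 = −5q − 1 ⇒ q = 3/8.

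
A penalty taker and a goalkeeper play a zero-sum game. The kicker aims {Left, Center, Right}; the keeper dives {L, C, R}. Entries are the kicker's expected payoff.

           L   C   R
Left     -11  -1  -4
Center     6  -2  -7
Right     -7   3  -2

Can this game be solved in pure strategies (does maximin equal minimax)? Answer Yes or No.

No

Row minima: Left → -11, Center → -7, Right → -7; maximin = -7.
Column maxima: L → 6, C → 3, R → -2; minimax = -2.
-7 ≠ -2, so no pure-strategy equilibrium exists.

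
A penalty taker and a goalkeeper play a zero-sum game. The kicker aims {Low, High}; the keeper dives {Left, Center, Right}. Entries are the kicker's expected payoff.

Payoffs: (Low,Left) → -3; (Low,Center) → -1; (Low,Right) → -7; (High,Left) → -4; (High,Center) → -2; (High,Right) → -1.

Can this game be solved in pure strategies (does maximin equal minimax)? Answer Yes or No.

Row minima: Low → -7, High → -4; maximin = -4.
Column maxima: Left → -3, Center → -1, Right → -1; minimax = -3.
-4 ≠ -3, so no pure-strategy equilibrium exists.

No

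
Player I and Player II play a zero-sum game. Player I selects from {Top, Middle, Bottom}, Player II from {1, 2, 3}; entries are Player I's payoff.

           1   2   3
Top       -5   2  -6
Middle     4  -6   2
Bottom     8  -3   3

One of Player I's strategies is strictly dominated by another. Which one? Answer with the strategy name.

Middle

Bottom gives a strictly higher payoff than Middle against every column: 8 > 4, -3 > -6, 3 > 2.
So Middle is strictly dominated and Player I never plays it.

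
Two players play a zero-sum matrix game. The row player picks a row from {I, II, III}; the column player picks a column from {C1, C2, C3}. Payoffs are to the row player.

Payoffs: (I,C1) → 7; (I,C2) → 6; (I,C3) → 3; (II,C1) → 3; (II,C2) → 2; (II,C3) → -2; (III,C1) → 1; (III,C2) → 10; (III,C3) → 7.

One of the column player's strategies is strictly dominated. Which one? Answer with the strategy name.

C3 holds the row player's payoff strictly below C2 in every row: 3 < 6, -2 < 2, 7 < 10.
So C2 is strictly dominated for the column player.

C2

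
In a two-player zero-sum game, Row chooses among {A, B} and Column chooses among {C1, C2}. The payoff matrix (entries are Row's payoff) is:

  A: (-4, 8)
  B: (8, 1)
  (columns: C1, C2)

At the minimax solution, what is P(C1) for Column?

Row minima: A → -4, B → 1; maximin = 1.
Column maxima: C1 → 8, C2 → 8; minimax = 8.
1 ≠ 8, so there is no saddle point; optimal play is mixed.
Let Row play A with probability p. Expected payoff against C1: (-4)p + 8(1−p) = −12p + 8; against C2: 8p + 1(1−p) = 7p + 1.
Setting these equal: −12p + 8 = 7p + 1 ⇒ −19p = -7 ⇒ p = 7/19, and the value is (-12)·(7/19) + 8 = 68/19.
For Column: with q = P(C1), equating A's and B's payoffs gives −12q + 8 = 7q + 1 ⇒ q = 7/19.

7/19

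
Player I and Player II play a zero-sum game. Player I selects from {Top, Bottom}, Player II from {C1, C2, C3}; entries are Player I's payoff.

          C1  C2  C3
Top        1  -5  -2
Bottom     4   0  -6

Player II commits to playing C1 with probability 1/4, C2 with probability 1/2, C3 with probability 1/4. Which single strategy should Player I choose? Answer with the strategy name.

Bottom

Expected payoff of Top: (1/4)·1 + (1/2)·(-5) + (1/4)·(-2) = -11/4.
Expected payoff of Bottom: (1/4)·4 + (1/2)·0 + (1/4)·(-6) = -1/2.
The largest is -1/2, so Player I's best response is Bottom.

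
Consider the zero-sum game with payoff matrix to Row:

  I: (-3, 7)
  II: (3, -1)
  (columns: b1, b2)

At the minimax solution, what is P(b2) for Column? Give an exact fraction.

3/7

Row minima: I → -3, II → -1; maximin = -1.
Column maxima: b1 → 3, b2 → 7; minimax = 3.
-1 ≠ 3, so there is no saddle point; optimal play is mixed.
Let Row play I with probability p. Expected payoff against b1: (-3)p + 3(1−p) = −6p + 3; against b2: 7p + (-1)(1−p) = 8p − 1.
Setting these equal: −6p + 3 = 8p − 1 ⇒ −14p = -4 ⇒ p = 2/7, and the value is (-6)·(2/7) + 3 = 9/7.
For Column: with q = P(b1), equating I's and II's payoffs gives −10q + 7 = 4q − 1 ⇒ q = 4/7.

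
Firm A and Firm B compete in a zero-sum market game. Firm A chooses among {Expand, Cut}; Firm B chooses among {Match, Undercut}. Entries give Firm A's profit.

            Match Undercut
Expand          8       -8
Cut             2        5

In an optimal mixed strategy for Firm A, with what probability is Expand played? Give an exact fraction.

3/19

Row minima: Expand → -8, Cut → 2; maximin = 2.
Column maxima: Match → 8, Undercut → 5; minimax = 5.
2 ≠ 5, so there is no saddle point; optimal play is mixed.
Let Firm A play Expand with probability p. Expected payoff against Match: 8p + 2(1−p) = 6p + 2; against Undercut: (-8)p + 5(1−p) = −13p + 5.
Setting these equal: 6p + 2 = −13p + 5 ⇒ 19p = 3 ⇒ p = 3/19, and the value is (6)·(3/19) + 2 = 56/19.
For Firm B: with q = P(Match), equating Expand's and Cut's payoffs gives 16q − 8 = −3q + 5 ⇒ q = 13/19.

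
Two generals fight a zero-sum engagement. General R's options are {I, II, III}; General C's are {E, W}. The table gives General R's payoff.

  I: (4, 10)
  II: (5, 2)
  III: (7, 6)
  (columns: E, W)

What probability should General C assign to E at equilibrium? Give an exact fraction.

4/7

Row minima: I → 4, II → 2, III → 6; maximin = 6.
Column maxima: E → 7, W → 10; minimax = 7.
6 ≠ 7, so there is no saddle point; optimal play is mixed.
II is strictly dominated by III, so General R never plays it.
On the remaining 2×2 (I, III vs E, W):
Let General R play I with probability p. Expected payoff against E: 4p + 7(1−p) = −3p + 7; against W: 10p + 6(1−p) = 4p + 6.
Setting these equal: −3p + 7 = 4p + 6 ⇒ −7p = -1 ⇒ p = 1/7, and the value is (-3)·(1/7) + 7 = 46/7.
For General C: with q = P(E), equating I's and III's payoffs gives −6q + 10 = q + 6 ⇒ q = 4/7.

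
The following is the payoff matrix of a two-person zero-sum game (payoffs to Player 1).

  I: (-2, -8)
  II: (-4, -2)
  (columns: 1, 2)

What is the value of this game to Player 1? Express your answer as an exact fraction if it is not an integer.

-7/2

Row minima: I → -8, II → -4; maximin = -4.
Column maxima: 1 → -2, 2 → -2; minimax = -2.
-4 ≠ -2, so there is no saddle point; optimal play is mixed.
Let Player 1 play I with probability p. Expected payoff against 1: (-2)p + (-4)(1−p) = 2p − 4; against 2: (-8)p + (-2)(1−p) = −6p − 2.
Setting these equal: 2p − 4 = −6p − 2 ⇒ 8p = 2 ⇒ p = 1/4, and the value is (2)·(1/4) − 4 = -7/2.
For Player 2: with q = P(1), equating I's and II's payoffs gives 6q − 8 = −2q − 2 ⇒ q = 3/4.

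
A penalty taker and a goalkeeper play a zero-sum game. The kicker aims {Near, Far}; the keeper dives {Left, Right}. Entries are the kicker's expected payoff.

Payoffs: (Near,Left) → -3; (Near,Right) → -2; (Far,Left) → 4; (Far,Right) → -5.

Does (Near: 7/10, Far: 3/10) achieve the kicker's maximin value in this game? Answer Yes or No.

Against Left this mix gives (7/10)·(-3) + (3/10)·4 = -9/10.
Against Right this mix gives (7/10)·(-2) + (3/10)·(-5) = -29/10.
The keeper will play Right, holding the kicker to -29/10. Shifting weight toward the row that does better against Right would raise this floor (the equalizing mix achieves -23/10 against both Right and Left), so the proposed strategy is not optimal.

No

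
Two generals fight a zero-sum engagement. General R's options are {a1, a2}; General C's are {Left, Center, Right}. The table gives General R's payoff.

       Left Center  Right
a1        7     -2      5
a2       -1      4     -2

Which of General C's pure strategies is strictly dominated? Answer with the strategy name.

Left

Right holds General R's payoff strictly below Left in every row: 5 < 7, -2 < -1.
So Left is strictly dominated for General C.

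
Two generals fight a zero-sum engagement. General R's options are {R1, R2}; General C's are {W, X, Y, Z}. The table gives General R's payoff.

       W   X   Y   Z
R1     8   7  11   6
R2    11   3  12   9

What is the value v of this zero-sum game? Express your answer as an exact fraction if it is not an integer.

45/7

Row minima: R1 → 6, R2 → 3; maximin = 6.
Column maxima: W → 11, X → 7, Y → 12, Z → 9; minimax = 7.
6 ≠ 7, so there is no saddle point; optimal play is mixed.
W is strictly dominated by X (it gives General R strictly more in every row), so General C never plays it.
Y is strictly dominated by X (it gives General R strictly more in every row), so General C never plays it.
On the remaining 2×2 (R1, R2 vs X, Z):
Let General R play R1 with probability p. Expected payoff against X: 7p + 3(1−p) = 4p + 3; against Z: 6p + 9(1−p) = −3p + 9.
Setting these equal: 4p + 3 = −3p + 9 ⇒ 7p = 6 ⇒ p = 6/7, and the value is (4)·(6/7) + 3 = 45/7.
For General C: with q = P(X), equating R1's and R2's payoffs gives q + 6 = −6q + 9 ⇒ q = 3/7.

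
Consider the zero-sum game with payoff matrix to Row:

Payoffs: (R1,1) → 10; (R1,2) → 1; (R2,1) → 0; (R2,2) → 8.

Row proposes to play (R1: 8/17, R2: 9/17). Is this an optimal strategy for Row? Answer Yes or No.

Yes

Against 1 this mix gives (8/17)·10 + (9/17)·0 = 80/17.
Against 2 this mix gives (8/17)·1 + (9/17)·8 = 80/17.
All of Column's active replies (1, 2) yield 80/17, and no column does worse for Row. The mix makes Column indifferent and guarantees 80/17, so it is optimal.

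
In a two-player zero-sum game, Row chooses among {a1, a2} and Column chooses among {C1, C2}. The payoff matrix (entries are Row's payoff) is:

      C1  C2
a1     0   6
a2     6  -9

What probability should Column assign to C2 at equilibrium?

Row minima: a1 → 0, a2 → -9; maximin = 0.
Column maxima: C1 → 6, C2 → 6; minimax = 6.
0 ≠ 6, so there is no saddle point; optimal play is mixed.
Let Row play a1 with probability p. Expected payoff against C1: 0p + 6(1−p) = −6p + 6; against C2: 6p + (-9)(1−p) = 15p − 9.
Setting these equal: −6p + 6 = 15p − 9 ⇒ −21p = -15 ⇒ p = 5/7, and the value is (-6)·(5/7) + 6 = 12/7.
For Column: with q = P(C1), equating a1's and a2's payoffs gives −6q + 6 = 15q − 9 ⇒ q = 5/7.

2/7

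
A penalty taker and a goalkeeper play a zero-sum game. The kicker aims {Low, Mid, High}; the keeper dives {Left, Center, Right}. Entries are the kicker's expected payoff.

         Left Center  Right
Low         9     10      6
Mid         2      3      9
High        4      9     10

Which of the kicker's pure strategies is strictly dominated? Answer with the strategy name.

Mid

High gives a strictly higher payoff than Mid against every column: 4 > 2, 9 > 3, 10 > 9.
So Mid is strictly dominated and the kicker never plays it.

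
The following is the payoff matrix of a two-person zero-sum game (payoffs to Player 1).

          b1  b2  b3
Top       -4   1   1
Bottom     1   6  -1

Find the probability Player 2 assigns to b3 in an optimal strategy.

5/7

Row minima: Top → -4, Bottom → -1; maximin = -1.
Column maxima: b1 → 1, b2 → 6, b3 → 1; minimax = 1.
-1 ≠ 1, so there is no saddle point; optimal play is mixed.
b2 is strictly dominated by b1 (it gives Player 1 strictly more in every row), so Player 2 never plays it.
On the remaining 2×2 (Top, Bottom vs b1, b3):
Let Player 1 play Top with probability p. Expected payoff against b1: (-4)p + 1(1−p) = −5p + 1; against b3: 1p + (-1)(1−p) = 2p − 1.
Setting these equal: −5p + 1 = 2p − 1 ⇒ −7p = -2 ⇒ p = 2/7, and the value is (-5)·(2/7) + 1 = -3/7.
For Player 2: with q = P(b1), equating Top's and Bottom's payoffs gives −5q + 1 = 2q − 1 ⇒ q = 2/7.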